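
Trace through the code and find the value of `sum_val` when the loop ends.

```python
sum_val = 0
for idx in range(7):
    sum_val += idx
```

Let's trace through this code step by step.

Initialize: sum_val = 0
Entering loop: for idx in range(7):
After iteration 1: idx = 0, sum_val = 0
After iteration 2: idx = 1, sum_val = 1
After iteration 3: idx = 2, sum_val = 3
After iteration 4: idx = 3, sum_val = 6
After iteration 5: idx = 4, sum_val = 10
After iteration 6: idx = 5, sum_val = 15
After iteration 7: idx = 6, sum_val = 21
Loop ends.

Final answer: 21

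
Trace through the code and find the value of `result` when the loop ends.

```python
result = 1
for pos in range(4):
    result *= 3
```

Let's trace through this code step by step.

Initialize: result = 1
Entering loop: for pos in range(4):
After iteration 1: pos = 0, result = 3
After iteration 2: pos = 1, result = 9
After iteration 3: pos = 2, result = 27
After iteration 4: pos = 3, result = 81
Loop ends.

Final answer: 81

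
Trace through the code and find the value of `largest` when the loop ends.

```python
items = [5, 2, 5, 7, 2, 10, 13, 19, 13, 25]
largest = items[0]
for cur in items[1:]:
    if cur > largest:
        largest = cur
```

Let's trace through this code step by step.

Initialize: items = [5, 2, 5, 7, 2, 10, 13, 19, 13, 25]
Initialize: largest = 5
Entering loop: for cur in items[1:]:
After iteration 1: cur = 2, largest = 5
After iteration 2: cur = 5, largest = 5
After iteration 3: cur = 7, largest = 7
After iteration 4: cur = 2, largest = 7
After iteration 5: cur = 10, largest = 10
After iteration 6: cur = 13, largest = 13
After iteration 7: cur = 19, largest = 19
After iteration 8: cur = 13, largest = 19
After iteration 9: cur = 25, largest = 25
Loop ends.

Final answer: 25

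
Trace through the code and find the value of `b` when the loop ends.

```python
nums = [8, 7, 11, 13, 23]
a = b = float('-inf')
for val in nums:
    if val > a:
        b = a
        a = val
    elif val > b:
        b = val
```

Let's trace through this code step by step.

Initialize: nums = [8, 7, 11, 13, 23]
Initialize: a = -inf
Initialize: b = -inf
Entering loop: for val in nums:
After iteration 1: val = 8, a = 8, b = -inf
After iteration 2: val = 7, a = 8, b = 7
After iteration 3: val = 11, a = 11, b = 8
After iteration 4: val = 13, a = 13, b = 11
After iteration 5: val = 23, a = 23, b = 13
Loop ends.

Final answer: 13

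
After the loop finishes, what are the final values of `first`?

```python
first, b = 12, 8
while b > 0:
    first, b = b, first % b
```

Let's trace through this code step by step.

Initialize: first = 12
Initialize: b = 8
Entering loop: while b > 0:
After iteration 1: first = 8, b = 4
After iteration 2: first = 4, b = 0
Loop ends.

Final answer: 4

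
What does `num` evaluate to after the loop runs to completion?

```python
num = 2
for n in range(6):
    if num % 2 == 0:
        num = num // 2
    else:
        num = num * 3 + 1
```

Let's trace through this code step by step.

Initialize: num = 2
Entering loop: for n in range(6):
After iteration 1: n = 0, num = 1
After iteration 2: n = 1, num = 4
After iteration 3: n = 2, num = 2
After iteration 4: n = 3, num = 1
After iteration 5: n = 4, num = 4
After iteration 6: n = 5, num = 2
Loop ends.

Final answer: 2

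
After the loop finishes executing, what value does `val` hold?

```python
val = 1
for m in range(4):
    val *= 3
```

Let's trace through this code step by step.

Initialize: val = 1
Entering loop: for m in range(4):
After iteration 1: m = 0, val = 3
After iteration 2: m = 1, val = 9
After iteration 3: m = 2, val = 27
After iteration 4: m = 3, val = 81
Loop ends.

Final answer: 81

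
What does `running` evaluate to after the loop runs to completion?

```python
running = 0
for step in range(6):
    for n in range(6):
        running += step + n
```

Let's trace through this code step by step.

Initialize: running = 0
Entering loop: for step in range(6):
After iteration 1: step = 0, running = 15
After iteration 2: step = 1, running = 36
After iteration 3: step = 2, running = 63
After iteration 4: step = 3, running = 96
After iteration 5: step = 4, running = 135
After iteration 6: step = 5, running = 180
Loop ends.

Final answer: 180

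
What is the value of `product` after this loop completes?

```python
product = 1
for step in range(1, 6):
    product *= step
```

Let's trace through this code step by step.

Initialize: product = 1
Entering loop: for step in range(1, 6):
After iteration 1: step = 1, product = 1
After iteration 2: step = 2, product = 2
After iteration 3: step = 3, product = 6
After iteration 4: step = 4, product = 24
After iteration 5: step = 5, product = 120
Loop ends.

Final answer: 120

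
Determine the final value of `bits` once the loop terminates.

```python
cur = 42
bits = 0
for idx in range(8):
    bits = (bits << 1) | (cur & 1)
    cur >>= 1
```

Let's trace through this code step by step.

Initialize: cur = 42
Initialize: bits = 0
Entering loop: for idx in range(8):
After iteration 1: idx = 0, cur = 21, bits = 0
After iteration 2: idx = 1, cur = 10, bits = 1
After iteration 3: idx = 2, cur = 5, bits = 2
After iteration 4: idx = 3, cur = 2, bits = 5
After iteration 5: idx = 4, cur = 1, bits = 10
After iteration 6: idx = 5, cur = 0, bits = 21
After iteration 7: idx = 6, cur = 0, bits = 42
After iteration 8: idx = 7, cur = 0, bits = 84
Loop ends.

Final answer: 84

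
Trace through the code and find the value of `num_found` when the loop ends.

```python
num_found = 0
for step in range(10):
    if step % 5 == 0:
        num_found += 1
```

Let's trace through this code step by step.

Initialize: num_found = 0
Entering loop: for step in range(10):
After iteration 1: step = 0, num_found = 1
After iteration 2: step = 1, num_found = 1
After iteration 3: step = 2, num_found = 1
After iteration 4: step = 3, num_found = 1
After iteration 5: step = 4, num_found = 1
After iteration 6: step = 5, num_found = 2
After iteration 7: step = 6, num_found = 2
After iteration 8: step = 7, num_found = 2
After iteration 9: step = 8, num_found = 2
After iteration 10: step = 9, num_found = 2
Loop ends.

Final answer: 2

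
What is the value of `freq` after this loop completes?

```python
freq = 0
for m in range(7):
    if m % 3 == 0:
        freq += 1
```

Let's trace through this code step by step.

Initialize: freq = 0
Entering loop: for m in range(7):
After iteration 1: m = 0, freq = 1
After iteration 2: m = 1, freq = 1
After iteration 3: m = 2, freq = 1
After iteration 4: m = 3, freq = 2
After iteration 5: m = 4, freq = 2
After iteration 6: m = 5, freq = 2
After iteration 7: m = 6, freq = 3
Loop ends.

Final answer: 3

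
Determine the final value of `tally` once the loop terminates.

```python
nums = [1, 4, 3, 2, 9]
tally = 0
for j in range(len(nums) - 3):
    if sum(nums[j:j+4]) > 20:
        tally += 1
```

Let's trace through this code step by step.

Initialize: nums = [1, 4, 3, 2, 9]
Initialize: tally = 0
Entering loop: for j in range(len(nums) - 3):
After iteration 1: j = 0, tally = 0
After iteration 2: j = 1, tally = 0
Loop ends.

Final answer: 0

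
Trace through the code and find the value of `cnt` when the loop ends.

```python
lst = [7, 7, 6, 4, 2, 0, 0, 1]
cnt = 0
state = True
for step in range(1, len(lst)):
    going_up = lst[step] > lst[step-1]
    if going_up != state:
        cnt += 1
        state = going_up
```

Let's trace through this code step by step.

Initialize: lst = [7, 7, 6, 4, 2, 0, 0, 1]
Initialize: cnt = 0
Initialize: state = True
Entering loop: for step in range(1, len(lst)):
After iteration 1: step = 1, cnt = 1, state = False, going_up = False
After iteration 2: step = 2, cnt = 1, state = False, going_up = False
After iteration 3: step = 3, cnt = 1, state = False, going_up = False
After iteration 4: step = 4, cnt = 1, state = False, going_up = False
After iteration 5: step = 5, cnt = 1, state = False, going_up = False
After iteration 6: step = 6, cnt = 1, state = False, going_up = False
After iteration 7: step = 7, cnt = 2, state = True, going_up = True
Loop ends.

Final answer: 2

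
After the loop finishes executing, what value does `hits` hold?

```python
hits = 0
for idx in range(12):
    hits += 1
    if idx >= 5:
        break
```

Let's trace through this code step by step.

Initialize: hits = 0
Entering loop: for idx in range(12):
After iteration 1: idx = 0, hits = 1
After iteration 2: idx = 1, hits = 2
After iteration 3: idx = 2, hits = 3
After iteration 4: idx = 3, hits = 4
After iteration 5: idx = 4, hits = 5
After iteration 6: idx = 5, hits = 6
Loop ends.

Final answer: 6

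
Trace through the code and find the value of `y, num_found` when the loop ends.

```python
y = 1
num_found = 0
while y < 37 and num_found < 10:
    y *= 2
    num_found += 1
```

Let's trace through this code step by step.

Initialize: y = 1
Initialize: num_found = 0
Entering loop: while y < 37 and num_found < 10:
After iteration 1: y = 2, num_found = 1
After iteration 2: y = 4, num_found = 2
After iteration 3: y = 8, num_found = 3
After iteration 4: y = 16, num_found = 4
After iteration 5: y = 32, num_found = 5
After iteration 6: y = 64, num_found = 6
Loop ends.

Final answer: 64, 6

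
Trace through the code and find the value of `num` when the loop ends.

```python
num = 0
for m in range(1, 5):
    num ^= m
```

Let's trace through this code step by step.

Initialize: num = 0
Entering loop: for m in range(1, 5):
After iteration 1: m = 1, num = 1
After iteration 2: m = 2, num = 3
After iteration 3: m = 3, num = 0
After iteration 4: m = 4, num = 4
Loop ends.

Final answer: 4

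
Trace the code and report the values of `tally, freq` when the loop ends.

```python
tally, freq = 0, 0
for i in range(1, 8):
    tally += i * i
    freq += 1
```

Let's trace through this code step by step.

Initialize: tally = 0
Initialize: freq = 0
Entering loop: for i in range(1, 8):
After iteration 1: i = 1, tally = 1, freq = 1
After iteration 2: i = 2, tally = 5, freq = 2
After iteration 3: i = 3, tally = 14, freq = 3
After iteration 4: i = 4, tally = 30, freq = 4
After iteration 5: i = 5, tally = 55, freq = 5
After iteration 6: i = 6, tally = 91, freq = 6
After iteration 7: i = 7, tally = 140, freq = 7
Loop ends.

Final answer: 140, 7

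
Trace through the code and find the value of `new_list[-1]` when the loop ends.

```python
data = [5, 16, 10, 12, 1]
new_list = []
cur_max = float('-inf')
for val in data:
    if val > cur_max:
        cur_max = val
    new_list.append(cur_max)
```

Let's trace through this code step by step.

Initialize: data = [5, 16, 10, 12, 1]
Initialize: new_list = []
Initialize: cur_max = -inf
Entering loop: for val in data:
After iteration 1: val = 5, new_list = [5], cur_max = 5
After iteration 2: val = 16, new_list = [5, 16], cur_max = 16
After iteration 3: val = 10, new_list = [5, 16, 16], cur_max = 16
After iteration 4: val = 12, new_list = [5, 16, 16, 16], cur_max = 16
After iteration 5: val = 1, new_list = [5, 16, 16, 16, 16], cur_max = 16
Loop ends.
new_list[-1] = 16

Final answer: 16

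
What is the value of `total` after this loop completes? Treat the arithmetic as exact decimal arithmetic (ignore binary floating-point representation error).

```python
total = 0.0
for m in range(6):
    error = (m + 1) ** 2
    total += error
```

Let's trace through this code step by step.

Initialize: total = 0.0
Entering loop: for m in range(6):
After iteration 1: m = 0, total = 1.0, error = 1
After iteration 2: m = 1, total = 5.0, error = 4
After iteration 3: m = 2, total = 14.0, error = 9
After iteration 4: m = 3, total = 30.0, error = 16
After iteration 5: m = 4, total = 55.0, error = 25
After iteration 6: m = 5, total = 91.0, error = 36
Loop ends.

Final answer: 91.0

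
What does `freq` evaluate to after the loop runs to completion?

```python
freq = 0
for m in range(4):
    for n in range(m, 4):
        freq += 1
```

Let's trace through this code step by step.

Initialize: freq = 0
Entering loop: for m in range(4):
After iteration 1: m = 0, freq = 4
After iteration 2: m = 1, freq = 7
After iteration 3: m = 2, freq = 9
After iteration 4: m = 3, freq = 10
Loop ends.

Final answer: 10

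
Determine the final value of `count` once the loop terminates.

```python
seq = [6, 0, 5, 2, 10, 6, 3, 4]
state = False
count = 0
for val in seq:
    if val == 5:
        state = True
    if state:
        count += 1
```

Let's trace through this code step by step.

Initialize: seq = [6, 0, 5, 2, 10, 6, 3, 4]
Initialize: state = False
Initialize: count = 0
Entering loop: for val in seq:
After iteration 1: val = 6, state = False, count = 0
After iteration 2: val = 0, state = False, count = 0
After iteration 3: val = 5, state = True, count = 1
After iteration 4: val = 2, state = True, count = 2
After iteration 5: val = 10, state = True, count = 3
After iteration 6: val = 6, state = True, count = 4
After iteration 7: val = 3, state = True, count = 5
After iteration 8: val = 4, state = True, count = 6
Loop ends.

Final answer: 6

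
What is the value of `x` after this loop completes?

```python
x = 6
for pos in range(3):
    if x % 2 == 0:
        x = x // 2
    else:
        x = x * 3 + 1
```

Let's trace through this code step by step.

Initialize: x = 6
Entering loop: for pos in range(3):
After iteration 1: pos = 0, x = 3
After iteration 2: pos = 1, x = 10
After iteration 3: pos = 2, x = 5
Loop ends.

Final answer: 5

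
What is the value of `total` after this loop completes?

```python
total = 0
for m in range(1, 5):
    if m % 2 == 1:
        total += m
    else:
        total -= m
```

Let's trace through this code step by step.

Initialize: total = 0
Entering loop: for m in range(1, 5):
After iteration 1: m = 1, total = 1
After iteration 2: m = 2, total = -1
After iteration 3: m = 3, total = 2
After iteration 4: m = 4, total = -2
Loop ends.

Final answer: -2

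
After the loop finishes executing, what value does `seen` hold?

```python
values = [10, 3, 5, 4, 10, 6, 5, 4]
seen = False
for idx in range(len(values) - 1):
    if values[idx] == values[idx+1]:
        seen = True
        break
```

Let's trace through this code step by step.

Initialize: values = [10, 3, 5, 4, 10, 6, 5, 4]
Initialize: seen = False
Entering loop: for idx in range(len(values) - 1):
After iteration 1: idx = 0, seen = False
After iteration 2: idx = 1, seen = False
After iteration 3: idx = 2, seen = False
After iteration 4: idx = 3, seen = False
After iteration 5: idx = 4, seen = False
After iteration 6: idx = 5, seen = False
After iteration 7: idx = 6, seen = False
Loop ends.

Final answer: False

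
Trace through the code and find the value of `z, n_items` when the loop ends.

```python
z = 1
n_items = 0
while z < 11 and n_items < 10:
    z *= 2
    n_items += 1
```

Let's trace through this code step by step.

Initialize: z = 1
Initialize: n_items = 0
Entering loop: while z < 11 and n_items < 10:
After iteration 1: z = 2, n_items = 1
After iteration 2: z = 4, n_items = 2
After iteration 3: z = 8, n_items = 3
After iteration 4: z = 16, n_items = 4
Loop ends.

Final answer: 16, 4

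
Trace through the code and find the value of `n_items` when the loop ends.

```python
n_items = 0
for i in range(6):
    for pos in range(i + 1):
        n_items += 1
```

Let's trace through this code step by step.

Initialize: n_items = 0
Entering loop: for i in range(6):
After iteration 1: i = 0, n_items = 1, pos = 0
After iteration 2: i = 1, n_items = 3, pos = 1
After iteration 3: i = 2, n_items = 6, pos = 2
After iteration 4: i = 3, n_items = 10, pos = 3
After iteration 5: i = 4, n_items = 15, pos = 4
After iteration 6: i = 5, n_items = 21, pos = 5
Loop ends.

Final answer: 21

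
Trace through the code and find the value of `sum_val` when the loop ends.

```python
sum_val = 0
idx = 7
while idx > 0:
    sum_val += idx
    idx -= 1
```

Let's trace through this code step by step.

Initialize: sum_val = 0
Initialize: idx = 7
Entering loop: while idx > 0:
After iteration 1: sum_val = 7, idx = 6
After iteration 2: sum_val = 13, idx = 5
After iteration 3: sum_val = 18, idx = 4
After iteration 4: sum_val = 22, idx = 3
After iteration 5: sum_val = 25, idx = 2
After iteration 6: sum_val = 27, idx = 1
After iteration 7: sum_val = 28, idx = 0
Loop ends.

Final answer: 28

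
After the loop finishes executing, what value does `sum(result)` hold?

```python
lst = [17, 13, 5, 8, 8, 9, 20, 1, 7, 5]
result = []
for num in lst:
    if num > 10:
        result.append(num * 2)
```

Let's trace through this code step by step.

Initialize: lst = [17, 13, 5, 8, 8, 9, 20, 1, 7, 5]
Initialize: result = []
Entering loop: for num in lst:
After iteration 1: num = 17, result = [34]
After iteration 2: num = 13, result = [34, 26]
After iteration 3: num = 5, result = [34, 26]
After iteration 4: num = 8, result = [34, 26]
After iteration 5: num = 8, result = [34, 26]
After iteration 6: num = 9, result = [34, 26]
After iteration 7: num = 20, result = [34, 26, 40]
After iteration 8: num = 1, result = [34, 26, 40]
After iteration 9: num = 7, result = [34, 26, 40]
After iteration 10: num = 5, result = [34, 26, 40]
Loop ends.
sum(result) = 100

Final answer: 100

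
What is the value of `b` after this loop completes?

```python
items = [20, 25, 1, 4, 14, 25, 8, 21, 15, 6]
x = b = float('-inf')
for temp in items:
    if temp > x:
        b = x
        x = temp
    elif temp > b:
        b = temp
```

Let's trace through this code step by step.

Initialize: items = [20, 25, 1, 4, 14, 25, 8, 21, 15, 6]
Initialize: x = -inf
Initialize: b = -inf
Entering loop: for temp in items:
After iteration 1: temp = 20, x = 20, b = -inf
After iteration 2: temp = 25, x = 25, b = 20
After iteration 3: temp = 1, x = 25, b = 20
After iteration 4: temp = 4, x = 25, b = 20
After iteration 5: temp = 14, x = 25, b = 20
After iteration 6: temp = 25, x = 25, b = 25
After iteration 7: temp = 8, x = 25, b = 25
After iteration 8: temp = 21, x = 25, b = 25
After iteration 9: temp = 15, x = 25, b = 25
After iteration 10: temp = 6, x = 25, b = 25
Loop ends.

Final answer: 25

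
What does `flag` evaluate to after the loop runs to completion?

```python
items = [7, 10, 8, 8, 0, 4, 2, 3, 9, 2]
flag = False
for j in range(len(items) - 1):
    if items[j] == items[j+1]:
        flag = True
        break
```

Let's trace through this code step by step.

Initialize: items = [7, 10, 8, 8, 0, 4, 2, 3, 9, 2]
Initialize: flag = False
Entering loop: for j in range(len(items) - 1):
After iteration 1: j = 0, flag = False
After iteration 2: j = 1, flag = False
After iteration 3: j = 2, flag = True
Loop ends.

Final answer: True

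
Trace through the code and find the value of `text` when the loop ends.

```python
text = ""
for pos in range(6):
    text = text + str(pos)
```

Let's trace through this code step by step.

Initialize: text = ''
Entering loop: for pos in range(6):
After iteration 1: pos = 0, text = '0'
After iteration 2: pos = 1, text = '01'
After iteration 3: pos = 2, text = '012'
After iteration 4: pos = 3, text = '0123'
After iteration 5: pos = 4, text = '01234'
After iteration 6: pos = 5, text = '012345'
Loop ends.

Final answer: '012345'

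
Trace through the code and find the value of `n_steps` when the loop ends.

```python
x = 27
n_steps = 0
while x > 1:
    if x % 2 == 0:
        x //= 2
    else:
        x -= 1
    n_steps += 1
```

Let's trace through this code step by step.

Initialize: x = 27
Initialize: n_steps = 0
Entering loop: while x > 1:
After iteration 1: x = 26, n_steps = 1
After iteration 2: x = 13, n_steps = 2
After iteration 3: x = 12, n_steps = 3
After iteration 4: x = 6, n_steps = 4
After iteration 5: x = 3, n_steps = 5
After iteration 6: x = 2, n_steps = 6
After iteration 7: x = 1, n_steps = 7
Loop ends.

Final answer: 7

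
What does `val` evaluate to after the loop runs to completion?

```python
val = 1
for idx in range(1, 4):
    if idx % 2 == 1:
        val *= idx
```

Let's trace through this code step by step.

Initialize: val = 1
Entering loop: for idx in range(1, 4):
After iteration 1: idx = 1, val = 1
After iteration 2: idx = 2, val = 1
After iteration 3: idx = 3, val = 3
Loop ends.

Final answer: 3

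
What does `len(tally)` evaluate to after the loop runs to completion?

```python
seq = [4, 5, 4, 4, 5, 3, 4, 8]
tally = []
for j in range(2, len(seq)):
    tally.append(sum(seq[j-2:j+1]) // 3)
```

Let's trace through this code step by step.

Initialize: seq = [4, 5, 4, 4, 5, 3, 4, 8]
Initialize: tally = []
Entering loop: for j in range(2, len(seq)):
After iteration 1: j = 2, tally = [4]
After iteration 2: j = 3, tally = [4, 4]
After iteration 3: j = 4, tally = [4, 4, 4]
After iteration 4: j = 5, tally = [4, 4, 4, 4]
After iteration 5: j = 6, tally = [4, 4, 4, 4, 4]
After iteration 6: j = 7, tally = [4, 4, 4, 4, 4, 5]
Loop ends.
len(tally) = 6

Final answer: 6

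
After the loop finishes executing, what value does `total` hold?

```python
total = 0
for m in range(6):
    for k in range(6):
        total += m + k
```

Let's trace through this code step by step.

Initialize: total = 0
Entering loop: for m in range(6):
After iteration 1: m = 0, total = 15
After iteration 2: m = 1, total = 36
After iteration 3: m = 2, total = 63
After iteration 4: m = 3, total = 96
After iteration 5: m = 4, total = 135
After iteration 6: m = 5, total = 180
Loop ends.

Final answer: 180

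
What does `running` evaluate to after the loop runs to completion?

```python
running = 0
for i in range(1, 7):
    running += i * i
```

Let's trace through this code step by step.

Initialize: running = 0
Entering loop: for i in range(1, 7):
After iteration 1: i = 1, running = 1
After iteration 2: i = 2, running = 5
After iteration 3: i = 3, running = 14
After iteration 4: i = 4, running = 30
After iteration 5: i = 5, running = 55
After iteration 6: i = 6, running = 91
Loop ends.

Final answer: 91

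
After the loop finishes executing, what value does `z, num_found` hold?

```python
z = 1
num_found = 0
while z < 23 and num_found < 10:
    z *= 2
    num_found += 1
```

Let's trace through this code step by step.

Initialize: z = 1
Initialize: num_found = 0
Entering loop: while z < 23 and num_found < 10:
After iteration 1: z = 2, num_found = 1
After iteration 2: z = 4, num_found = 2
After iteration 3: z = 8, num_found = 3
After iteration 4: z = 16, num_found = 4
After iteration 5: z = 32, num_found = 5
Loop ends.

Final answer: 32, 5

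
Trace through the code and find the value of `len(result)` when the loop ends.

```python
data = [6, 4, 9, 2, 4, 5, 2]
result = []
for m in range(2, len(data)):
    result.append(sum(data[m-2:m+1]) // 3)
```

Let's trace through this code step by step.

Initialize: data = [6, 4, 9, 2, 4, 5, 2]
Initialize: result = []
Entering loop: for m in range(2, len(data)):
After iteration 1: m = 2, result = [6]
After iteration 2: m = 3, result = [6, 5]
After iteration 3: m = 4, result = [6, 5, 5]
After iteration 4: m = 5, result = [6, 5, 5, 3]
After iteration 5: m = 6, result = [6, 5, 5, 3, 3]
Loop ends.
len(result) = 5

Final answer: 5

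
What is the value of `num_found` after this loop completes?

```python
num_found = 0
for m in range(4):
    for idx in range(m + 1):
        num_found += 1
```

Let's trace through this code step by step.

Initialize: num_found = 0
Entering loop: for m in range(4):
After iteration 1: m = 0, num_found = 1, idx = 0
After iteration 2: m = 1, num_found = 3, idx = 1
After iteration 3: m = 2, num_found = 6, idx = 2
After iteration 4: m = 3, num_found = 10, idx = 3
Loop ends.

Final answer: 10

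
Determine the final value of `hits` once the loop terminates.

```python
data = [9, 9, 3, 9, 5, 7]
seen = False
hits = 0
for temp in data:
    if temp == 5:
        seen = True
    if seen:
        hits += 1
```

Let's trace through this code step by step.

Initialize: data = [9, 9, 3, 9, 5, 7]
Initialize: seen = False
Initialize: hits = 0
Entering loop: for temp in data:
After iteration 1: temp = 9, seen = False, hits = 0
After iteration 2: temp = 9, seen = False, hits = 0
After iteration 3: temp = 3, seen = False, hits = 0
After iteration 4: temp = 9, seen = False, hits = 0
After iteration 5: temp = 5, seen = True, hits = 1
After iteration 6: temp = 7, seen = True, hits = 2
Loop ends.

Final answer: 2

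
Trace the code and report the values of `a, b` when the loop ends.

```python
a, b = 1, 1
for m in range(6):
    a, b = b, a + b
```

Let's trace through this code step by step.

Initialize: a = 1
Initialize: b = 1
Entering loop: for m in range(6):
After iteration 1: m = 0, a = 1, b = 2
After iteration 2: m = 1, a = 2, b = 3
After iteration 3: m = 2, a = 3, b = 5
After iteration 4: m = 3, a = 5, b = 8
After iteration 5: m = 4, a = 8, b = 13
After iteration 6: m = 5, a = 13, b = 21
Loop ends.

Final answer: 13, 21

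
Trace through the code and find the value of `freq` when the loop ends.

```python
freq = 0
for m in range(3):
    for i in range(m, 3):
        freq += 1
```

Let's trace through this code step by step.

Initialize: freq = 0
Entering loop: for m in range(3):
After iteration 1: m = 0, freq = 3
After iteration 2: m = 1, freq = 5
After iteration 3: m = 2, freq = 6
Loop ends.

Final answer: 6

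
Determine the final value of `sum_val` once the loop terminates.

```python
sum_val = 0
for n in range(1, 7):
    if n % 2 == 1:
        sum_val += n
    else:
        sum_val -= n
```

Let's trace through this code step by step.

Initialize: sum_val = 0
Entering loop: for n in range(1, 7):
After iteration 1: n = 1, sum_val = 1
After iteration 2: n = 2, sum_val = -1
After iteration 3: n = 3, sum_val = 2
After iteration 4: n = 4, sum_val = -2
After iteration 5: n = 5, sum_val = 3
After iteration 6: n = 6, sum_val = -3
Loop ends.

Final answer: -3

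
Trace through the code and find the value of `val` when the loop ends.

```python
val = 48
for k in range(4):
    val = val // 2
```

Let's trace through this code step by step.

Initialize: val = 48
Entering loop: for k in range(4):
After iteration 1: k = 0, val = 24
After iteration 2: k = 1, val = 12
After iteration 3: k = 2, val = 6
After iteration 4: k = 3, val = 3
Loop ends.

Final answer: 3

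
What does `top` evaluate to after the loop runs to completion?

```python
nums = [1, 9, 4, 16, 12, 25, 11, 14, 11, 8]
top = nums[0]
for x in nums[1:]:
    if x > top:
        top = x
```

Let's trace through this code step by step.

Initialize: nums = [1, 9, 4, 16, 12, 25, 11, 14, 11, 8]
Initialize: top = 1
Entering loop: for x in nums[1:]:
After iteration 1: x = 9, top = 9
After iteration 2: x = 4, top = 9
After iteration 3: x = 16, top = 16
After iteration 4: x = 12, top = 16
After iteration 5: x = 25, top = 25
After iteration 6: x = 11, top = 25
After iteration 7: x = 14, top = 25
After iteration 8: x = 11, top = 25
After iteration 9: x = 8, top = 25
Loop ends.

Final answer: 25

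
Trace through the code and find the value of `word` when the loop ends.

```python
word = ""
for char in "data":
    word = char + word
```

Let's trace through this code step by step.

Initialize: word = ''
Entering loop: for char in "data":
After iteration 1: char = 'd', word = 'd'
After iteration 2: char = 'a', word = 'ad'
After iteration 3: char = 't', word = 'tad'
After iteration 4: char = 'a', word = 'atad'
Loop ends.

Final answer: 'atad'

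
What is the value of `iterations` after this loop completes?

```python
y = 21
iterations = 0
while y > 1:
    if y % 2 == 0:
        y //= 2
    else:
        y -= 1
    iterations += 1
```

Let's trace through this code step by step.

Initialize: y = 21
Initialize: iterations = 0
Entering loop: while y > 1:
After iteration 1: y = 20, iterations = 1
After iteration 2: y = 10, iterations = 2
After iteration 3: y = 5, iterations = 3
After iteration 4: y = 4, iterations = 4
After iteration 5: y = 2, iterations = 5
After iteration 6: y = 1, iterations = 6
Loop ends.

Final answer: 6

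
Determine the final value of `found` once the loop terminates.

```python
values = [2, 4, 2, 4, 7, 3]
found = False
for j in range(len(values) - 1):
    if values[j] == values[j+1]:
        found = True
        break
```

Let's trace through this code step by step.

Initialize: values = [2, 4, 2, 4, 7, 3]
Initialize: found = False
Entering loop: for j in range(len(values) - 1):
After iteration 1: j = 0, found = False
After iteration 2: j = 1, found = False
After iteration 3: j = 2, found = False
After iteration 4: j = 3, found = False
After iteration 5: j = 4, found = False
Loop ends.

Final answer: False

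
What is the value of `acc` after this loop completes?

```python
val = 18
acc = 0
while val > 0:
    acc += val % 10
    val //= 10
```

Let's trace through this code step by step.

Initialize: val = 18
Initialize: acc = 0
Entering loop: while val > 0:
After iteration 1: val = 1, acc = 8
After iteration 2: val = 0, acc = 9
Loop ends.

Final answer: 9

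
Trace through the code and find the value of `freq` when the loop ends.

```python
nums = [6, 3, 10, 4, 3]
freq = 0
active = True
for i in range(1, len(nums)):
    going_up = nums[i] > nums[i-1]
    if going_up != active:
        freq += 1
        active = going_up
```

Let's trace through this code step by step.

Initialize: nums = [6, 3, 10, 4, 3]
Initialize: freq = 0
Initialize: active = True
Entering loop: for i in range(1, len(nums)):
After iteration 1: i = 1, freq = 1, active = False, going_up = False
After iteration 2: i = 2, freq = 2, active = True, going_up = True
After iteration 3: i = 3, freq = 3, active = False, going_up = False
After iteration 4: i = 4, freq = 3, active = False, going_up = False
Loop ends.

Final answer: 3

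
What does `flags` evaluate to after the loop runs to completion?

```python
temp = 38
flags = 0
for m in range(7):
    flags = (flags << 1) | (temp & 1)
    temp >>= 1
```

Let's trace through this code step by step.

Initialize: temp = 38
Initialize: flags = 0
Entering loop: for m in range(7):
After iteration 1: m = 0, temp = 19, flags = 0
After iteration 2: m = 1, temp = 9, flags = 1
After iteration 3: m = 2, temp = 4, flags = 3
After iteration 4: m = 3, temp = 2, flags = 6
After iteration 5: m = 4, temp = 1, flags = 12
After iteration 6: m = 5, temp = 0, flags = 25
After iteration 7: m = 6, temp = 0, flags = 50
Loop ends.

Final answer: 50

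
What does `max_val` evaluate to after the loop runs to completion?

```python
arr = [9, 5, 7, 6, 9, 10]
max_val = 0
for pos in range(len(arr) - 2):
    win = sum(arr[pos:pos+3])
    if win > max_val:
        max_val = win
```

Let's trace through this code step by step.

Initialize: arr = [9, 5, 7, 6, 9, 10]
Initialize: max_val = 0
Entering loop: for pos in range(len(arr) - 2):
After iteration 1: pos = 0, max_val = 21, win = 21
After iteration 2: pos = 1, max_val = 21, win = 18
After iteration 3: pos = 2, max_val = 22, win = 22
After iteration 4: pos = 3, max_val = 25, win = 25
Loop ends.

Final answer: 25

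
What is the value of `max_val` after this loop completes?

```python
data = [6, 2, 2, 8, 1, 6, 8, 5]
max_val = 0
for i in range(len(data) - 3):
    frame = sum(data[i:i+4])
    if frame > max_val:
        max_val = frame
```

Let's trace through this code step by step.

Initialize: data = [6, 2, 2, 8, 1, 6, 8, 5]
Initialize: max_val = 0
Entering loop: for i in range(len(data) - 3):
After iteration 1: i = 0, max_val = 18, frame = 18
After iteration 2: i = 1, max_val = 18, frame = 13
After iteration 3: i = 2, max_val = 18, frame = 17
After iteration 4: i = 3, max_val = 23, frame = 23
After iteration 5: i = 4, max_val = 23, frame = 20
Loop ends.

Final answer: 23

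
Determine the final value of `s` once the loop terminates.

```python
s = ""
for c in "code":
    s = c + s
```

Let's trace through this code step by step.

Initialize: s = ''
Entering loop: for c in "code":
After iteration 1: c = 'c', s = 'c'
After iteration 2: c = 'o', s = 'oc'
After iteration 3: c = 'd', s = 'doc'
After iteration 4: c = 'e', s = 'edoc'
Loop ends.

Final answer: 'edoc'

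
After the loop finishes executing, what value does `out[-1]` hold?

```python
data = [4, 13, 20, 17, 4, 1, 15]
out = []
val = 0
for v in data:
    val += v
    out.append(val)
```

Let's trace through this code step by step.

Initialize: data = [4, 13, 20, 17, 4, 1, 15]
Initialize: out = []
Initialize: val = 0
Entering loop: for v in data:
After iteration 1: v = 4, out = [4], val = 4
After iteration 2: v = 13, out = [4, 17], val = 17
After iteration 3: v = 20, out = [4, 17, 37], val = 37
After iteration 4: v = 17, out = [4, 17, 37, 54], val = 54
After iteration 5: v = 4, out = [4, 17, 37, 54, 58], val = 58
After iteration 6: v = 1, out = [4, 17, 37, 54, 58, 59], val = 59
After iteration 7: v = 15, out = [4, 17, 37, 54, 58, 59, 74], val = 74
Loop ends.
out[-1] = 74

Final answer: 74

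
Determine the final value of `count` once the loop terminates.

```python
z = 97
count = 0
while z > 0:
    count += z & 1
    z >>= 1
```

Let's trace through this code step by step.

Initialize: z = 97
Initialize: count = 0
Entering loop: while z > 0:
After iteration 1: z = 48, count = 1
After iteration 2: z = 24, count = 1
After iteration 3: z = 12, count = 1
After iteration 4: z = 6, count = 1
After iteration 5: z = 3, count = 1
After iteration 6: z = 1, count = 2
After iteration 7: z = 0, count = 3
Loop ends.

Final answer: 3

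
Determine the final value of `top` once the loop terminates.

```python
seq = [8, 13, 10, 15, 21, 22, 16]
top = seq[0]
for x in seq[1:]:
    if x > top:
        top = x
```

Let's trace through this code step by step.

Initialize: seq = [8, 13, 10, 15, 21, 22, 16]
Initialize: top = 8
Entering loop: for x in seq[1:]:
After iteration 1: x = 13, top = 13
After iteration 2: x = 10, top = 13
After iteration 3: x = 15, top = 15
After iteration 4: x = 21, top = 21
After iteration 5: x = 22, top = 22
After iteration 6: x = 16, top = 22
Loop ends.

Final answer: 22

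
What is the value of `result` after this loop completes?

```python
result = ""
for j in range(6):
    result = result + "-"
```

Let's trace through this code step by step.

Initialize: result = ''
Entering loop: for j in range(6):
After iteration 1: j = 0, result = '-'
After iteration 2: j = 1, result = '--'
After iteration 3: j = 2, result = '---'
After iteration 4: j = 3, result = '----'
After iteration 5: j = 4, result = '-----'
After iteration 6: j = 5, result = '------'
Loop ends.

Final answer: '------'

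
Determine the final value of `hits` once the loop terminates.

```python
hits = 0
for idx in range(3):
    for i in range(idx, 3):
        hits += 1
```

Let's trace through this code step by step.

Initialize: hits = 0
Entering loop: for idx in range(3):
After iteration 1: idx = 0, hits = 3
After iteration 2: idx = 1, hits = 5
After iteration 3: idx = 2, hits = 6
Loop ends.

Final answer: 6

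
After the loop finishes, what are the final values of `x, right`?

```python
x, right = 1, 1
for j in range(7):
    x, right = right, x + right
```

Let's trace through this code step by step.

Initialize: x = 1
Initialize: right = 1
Entering loop: for j in range(7):
After iteration 1: j = 0, x = 1, right = 2
After iteration 2: j = 1, x = 2, right = 3
After iteration 3: j = 2, x = 3, right = 5
After iteration 4: j = 3, x = 5, right = 8
After iteration 5: j = 4, x = 8, right = 13
After iteration 6: j = 5, x = 13, right = 21
After iteration 7: j = 6, x = 21, right = 34
Loop ends.

Final answer: 21, 34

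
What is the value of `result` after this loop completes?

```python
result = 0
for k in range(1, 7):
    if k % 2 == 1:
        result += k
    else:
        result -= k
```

Let's trace through this code step by step.

Initialize: result = 0
Entering loop: for k in range(1, 7):
After iteration 1: k = 1, result = 1
After iteration 2: k = 2, result = -1
After iteration 3: k = 3, result = 2
After iteration 4: k = 4, result = -2
After iteration 5: k = 5, result = 3
After iteration 6: k = 6, result = -3
Loop ends.

Final answer: -3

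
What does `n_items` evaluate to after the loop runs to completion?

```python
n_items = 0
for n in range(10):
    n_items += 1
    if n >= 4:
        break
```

Let's trace through this code step by step.

Initialize: n_items = 0
Entering loop: for n in range(10):
After iteration 1: n = 0, n_items = 1
After iteration 2: n = 1, n_items = 2
After iteration 3: n = 2, n_items = 3
After iteration 4: n = 3, n_items = 4
After iteration 5: n = 4, n_items = 5
Loop ends.

Final answer: 5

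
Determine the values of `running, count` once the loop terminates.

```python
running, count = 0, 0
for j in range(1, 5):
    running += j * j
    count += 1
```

Let's trace through this code step by step.

Initialize: running = 0
Initialize: count = 0
Entering loop: for j in range(1, 5):
After iteration 1: j = 1, running = 1, count = 1
After iteration 2: j = 2, running = 5, count = 2
After iteration 3: j = 3, running = 14, count = 3
After iteration 4: j = 4, running = 30, count = 4
Loop ends.

Final answer: 30, 4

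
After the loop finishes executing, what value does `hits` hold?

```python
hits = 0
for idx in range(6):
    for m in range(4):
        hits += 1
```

Let's trace through this code step by step.

Initialize: hits = 0
Entering loop: for idx in range(6):
After iteration 1: idx = 0, hits = 4
After iteration 2: idx = 1, hits = 8
After iteration 3: idx = 2, hits = 12
After iteration 4: idx = 3, hits = 16
After iteration 5: idx = 4, hits = 20
After iteration 6: idx = 5, hits = 24
Loop ends.

Final answer: 24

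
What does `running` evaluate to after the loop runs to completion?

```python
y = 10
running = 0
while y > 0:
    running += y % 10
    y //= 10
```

Let's trace through this code step by step.

Initialize: y = 10
Initialize: running = 0
Entering loop: while y > 0:
After iteration 1: y = 1, running = 0
After iteration 2: y = 0, running = 1
Loop ends.

Final answer: 1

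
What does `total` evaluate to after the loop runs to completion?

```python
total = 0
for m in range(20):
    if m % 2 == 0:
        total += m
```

Let's trace through this code step by step.

Initialize: total = 0
Entering loop: for m in range(20):
After iteration 1: m = 0, total = 0
After iteration 2: m = 1, total = 0
After iteration 3: m = 2, total = 2
After iteration 4: m = 3, total = 2
After iteration 5: m = 4, total = 6
After iteration 6: m = 5, total = 6
After iteration 7: m = 6, total = 12
After iteration 8: m = 7, total = 12
After iteration 9: m = 8, total = 20
After iteration 10: m = 9, total = 20
After iteration 11: m = 10, total = 30
After iteration 12: m = 11, total = 30
After iteration 13: m = 12, total = 42
After iteration 14: m = 13, total = 42
After iteration 15: m = 14, total = 56
After iteration 16: m = 15, total = 56
After iteration 17: m = 16, total = 72
After iteration 18: m = 17, total = 72
After iteration 19: m = 18, total = 90
After iteration 20: m = 19, total = 90
Loop ends.

Final answer: 90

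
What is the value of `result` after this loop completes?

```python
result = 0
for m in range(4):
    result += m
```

Let's trace through this code step by step.

Initialize: result = 0
Entering loop: for m in range(4):
After iteration 1: m = 0, result = 0
After iteration 2: m = 1, result = 1
After iteration 3: m = 2, result = 3
After iteration 4: m = 3, result = 6
Loop ends.

Final answer: 6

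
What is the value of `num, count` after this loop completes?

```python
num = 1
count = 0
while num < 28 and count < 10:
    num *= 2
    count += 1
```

Let's trace through this code step by step.

Initialize: num = 1
Initialize: count = 0
Entering loop: while num < 28 and count < 10:
After iteration 1: num = 2, count = 1
After iteration 2: num = 4, count = 2
After iteration 3: num = 8, count = 3
After iteration 4: num = 16, count = 4
After iteration 5: num = 32, count = 5
Loop ends.

Final answer: 32, 5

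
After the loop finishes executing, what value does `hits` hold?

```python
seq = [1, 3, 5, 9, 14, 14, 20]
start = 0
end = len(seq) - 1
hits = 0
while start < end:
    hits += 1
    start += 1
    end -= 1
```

Let's trace through this code step by step.

Initialize: seq = [1, 3, 5, 9, 14, 14, 20]
Initialize: start = 0
Initialize: end = 6
Initialize: hits = 0
Entering loop: while start < end:
After iteration 1: start = 1, end = 5, hits = 1
After iteration 2: start = 2, end = 4, hits = 2
After iteration 3: start = 3, end = 3, hits = 3
Loop ends.

Final answer: 3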